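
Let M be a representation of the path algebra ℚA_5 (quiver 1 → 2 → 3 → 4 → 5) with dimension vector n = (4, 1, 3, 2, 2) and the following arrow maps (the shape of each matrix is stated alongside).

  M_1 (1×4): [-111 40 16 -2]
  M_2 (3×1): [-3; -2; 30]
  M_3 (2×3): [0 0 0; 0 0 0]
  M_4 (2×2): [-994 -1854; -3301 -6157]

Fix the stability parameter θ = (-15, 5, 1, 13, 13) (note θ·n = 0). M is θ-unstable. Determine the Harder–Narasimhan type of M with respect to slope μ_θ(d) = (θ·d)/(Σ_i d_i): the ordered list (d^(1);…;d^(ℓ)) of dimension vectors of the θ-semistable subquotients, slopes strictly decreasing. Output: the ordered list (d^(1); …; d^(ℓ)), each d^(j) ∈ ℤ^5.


Via rank(M_{q-1}∘⋯∘M_p): M ≅ I[1,1]^3, I[1,3], I[3,3]^2, I[4,5]^2.
μ_θ-semistable layers: μ^(1)=13; μ^(2)=3; μ^(3)=1; μ^(4)=-15

((0, 0, 0, 2, 2); (0, 1, 1, 0, 0); (0, 0, 2, 0, 0); (4, 0, 0, 0, 0))


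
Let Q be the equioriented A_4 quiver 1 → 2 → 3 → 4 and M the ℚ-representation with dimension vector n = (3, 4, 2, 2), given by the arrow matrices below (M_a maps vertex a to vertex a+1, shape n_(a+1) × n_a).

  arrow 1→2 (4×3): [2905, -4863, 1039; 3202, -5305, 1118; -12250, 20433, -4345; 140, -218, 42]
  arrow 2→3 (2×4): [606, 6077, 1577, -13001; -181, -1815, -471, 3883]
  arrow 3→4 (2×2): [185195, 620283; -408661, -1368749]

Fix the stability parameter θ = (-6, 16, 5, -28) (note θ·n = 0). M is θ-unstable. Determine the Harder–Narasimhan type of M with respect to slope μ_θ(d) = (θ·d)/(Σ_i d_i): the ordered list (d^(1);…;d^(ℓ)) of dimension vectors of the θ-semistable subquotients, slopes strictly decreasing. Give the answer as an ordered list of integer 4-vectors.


Barcode: M ≅ I[1,2], I[1,4]^2, I[2,2]. HN layers by μ_θ (3 steps, strictly decreasing):
  μ^(1)=16; μ^(2)=-7/3; μ^(3)=-6

((0, 2, 0, 0); (0, 2, 2, 2); (3, 0, 0, 0))


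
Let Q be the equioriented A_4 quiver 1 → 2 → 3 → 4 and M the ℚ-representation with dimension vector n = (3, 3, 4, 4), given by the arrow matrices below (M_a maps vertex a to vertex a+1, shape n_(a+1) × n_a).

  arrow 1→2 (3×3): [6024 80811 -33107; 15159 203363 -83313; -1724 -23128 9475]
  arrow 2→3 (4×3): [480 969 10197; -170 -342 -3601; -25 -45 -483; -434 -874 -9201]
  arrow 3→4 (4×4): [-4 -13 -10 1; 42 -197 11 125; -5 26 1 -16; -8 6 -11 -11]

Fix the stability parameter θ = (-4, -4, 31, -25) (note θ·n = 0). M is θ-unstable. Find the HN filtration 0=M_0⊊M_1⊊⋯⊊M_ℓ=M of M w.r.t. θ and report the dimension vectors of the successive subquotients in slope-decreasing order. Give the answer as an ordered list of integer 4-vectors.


Via rank(M_{q-1}∘⋯∘M_p): M ≅ I[1,4]^3, I[3,4].
μ_θ-semistable layers: μ^(1)=3; μ^(2)=-4

((0, 0, 4, 4); (3, 3, 0, 0))


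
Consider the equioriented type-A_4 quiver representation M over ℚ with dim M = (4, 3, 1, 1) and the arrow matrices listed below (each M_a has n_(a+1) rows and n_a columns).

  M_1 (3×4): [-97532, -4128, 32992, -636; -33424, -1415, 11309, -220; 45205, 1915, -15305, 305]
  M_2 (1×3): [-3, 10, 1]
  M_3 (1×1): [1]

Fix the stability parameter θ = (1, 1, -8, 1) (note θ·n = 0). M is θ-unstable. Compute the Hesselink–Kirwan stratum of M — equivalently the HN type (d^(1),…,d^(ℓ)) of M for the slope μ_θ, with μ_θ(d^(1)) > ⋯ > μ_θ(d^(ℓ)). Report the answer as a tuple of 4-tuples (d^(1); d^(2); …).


Barcode: M ≅ I[1,1]^2, I[1,2], I[1,4], I[2,2]. HN layers by μ_θ (2 steps, strictly decreasing):
  μ^(1)=1; μ^(2)=-2

((3, 2, 0, 1); (1, 1, 1, 0))


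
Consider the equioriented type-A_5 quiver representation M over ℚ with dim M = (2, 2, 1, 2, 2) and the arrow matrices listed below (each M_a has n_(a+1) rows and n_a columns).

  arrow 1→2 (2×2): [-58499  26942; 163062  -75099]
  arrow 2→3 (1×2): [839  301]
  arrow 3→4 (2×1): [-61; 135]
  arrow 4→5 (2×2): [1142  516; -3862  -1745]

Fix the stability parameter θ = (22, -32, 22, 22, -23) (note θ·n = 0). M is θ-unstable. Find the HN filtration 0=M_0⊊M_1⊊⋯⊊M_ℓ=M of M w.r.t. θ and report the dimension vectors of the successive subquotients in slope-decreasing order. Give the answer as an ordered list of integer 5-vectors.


Barcode: M ≅ I[1,2], I[1,5], I[4,5]. HN layers by μ_θ (3 steps, strictly decreasing):
  μ^(1)=7; μ^(2)=-1/2; μ^(3)=-5

((0, 0, 1, 1, 1); (0, 0, 0, 1, 1); (2, 2, 0, 0, 0))


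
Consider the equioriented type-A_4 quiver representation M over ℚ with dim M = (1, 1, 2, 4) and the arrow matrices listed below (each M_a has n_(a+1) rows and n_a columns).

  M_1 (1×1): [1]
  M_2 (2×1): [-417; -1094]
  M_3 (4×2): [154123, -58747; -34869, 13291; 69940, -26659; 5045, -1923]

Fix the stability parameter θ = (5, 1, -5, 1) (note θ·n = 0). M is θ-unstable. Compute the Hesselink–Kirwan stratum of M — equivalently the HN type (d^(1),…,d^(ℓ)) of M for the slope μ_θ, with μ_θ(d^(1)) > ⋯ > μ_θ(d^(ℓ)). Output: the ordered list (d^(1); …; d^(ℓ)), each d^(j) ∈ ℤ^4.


Barcode: M ≅ I[1,4], I[3,4], I[4,4]^2. HN layers by μ_θ (3 steps, strictly decreasing):
  μ^(1)=1; μ^(2)=1/3; μ^(3)=-5

((0, 0, 0, 4); (1, 1, 1, 0); (0, 0, 1, 0))


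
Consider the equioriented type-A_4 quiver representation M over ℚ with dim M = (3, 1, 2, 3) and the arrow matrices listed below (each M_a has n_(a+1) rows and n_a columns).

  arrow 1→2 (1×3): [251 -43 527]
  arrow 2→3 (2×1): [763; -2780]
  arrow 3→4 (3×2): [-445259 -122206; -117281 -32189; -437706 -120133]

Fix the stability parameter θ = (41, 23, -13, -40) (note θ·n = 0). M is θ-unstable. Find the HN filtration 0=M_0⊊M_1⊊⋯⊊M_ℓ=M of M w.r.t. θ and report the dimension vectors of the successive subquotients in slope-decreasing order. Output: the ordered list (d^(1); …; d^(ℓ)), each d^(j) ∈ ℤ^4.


Interval decomposition of M: I[1,1]^2, I[1,4], I[3,4], I[4,4].
HN type (ℓ=4): μ^(1)=41; μ^(2)=11/4; μ^(3)=-53/2; μ^(4)=-40

((2, 0, 0, 0); (1, 1, 1, 1); (0, 0, 1, 1); (0, 0, 0, 1))


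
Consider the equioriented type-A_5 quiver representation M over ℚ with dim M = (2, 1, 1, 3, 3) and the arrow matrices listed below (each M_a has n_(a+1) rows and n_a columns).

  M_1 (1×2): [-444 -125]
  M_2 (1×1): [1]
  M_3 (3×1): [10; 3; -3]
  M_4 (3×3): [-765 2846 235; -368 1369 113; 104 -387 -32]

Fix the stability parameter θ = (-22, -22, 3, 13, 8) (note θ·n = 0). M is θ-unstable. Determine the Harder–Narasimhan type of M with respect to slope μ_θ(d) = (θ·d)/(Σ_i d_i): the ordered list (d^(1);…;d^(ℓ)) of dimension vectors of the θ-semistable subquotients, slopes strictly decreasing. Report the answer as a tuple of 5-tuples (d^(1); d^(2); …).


Via rank(M_{q-1}∘⋯∘M_p): M ≅ I[1,1], I[1,5], I[4,5]^2.
μ_θ-semistable layers: μ^(1)=21/2; μ^(2)=3; μ^(3)=-22

((0, 0, 0, 3, 3); (0, 0, 1, 0, 0); (2, 1, 0, 0, 0))


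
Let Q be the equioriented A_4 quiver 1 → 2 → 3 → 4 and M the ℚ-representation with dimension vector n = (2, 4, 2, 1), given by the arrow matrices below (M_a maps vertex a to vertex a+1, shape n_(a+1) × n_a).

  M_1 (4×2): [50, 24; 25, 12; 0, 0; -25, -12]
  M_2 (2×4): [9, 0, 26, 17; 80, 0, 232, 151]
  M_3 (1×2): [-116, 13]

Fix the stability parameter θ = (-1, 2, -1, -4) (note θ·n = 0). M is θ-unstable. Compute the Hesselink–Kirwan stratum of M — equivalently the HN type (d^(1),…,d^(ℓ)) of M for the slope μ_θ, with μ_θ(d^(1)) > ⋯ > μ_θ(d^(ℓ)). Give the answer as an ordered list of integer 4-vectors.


Via rank(M_{q-1}∘⋯∘M_p): M ≅ I[1,1], I[1,4], I[2,2]^2, I[2,3].
μ_θ-semistable layers: μ^(1)=2; μ^(2)=1/2; μ^(3)=-1

((0, 2, 0, 0); (0, 1, 1, 0); (2, 1, 1, 1))


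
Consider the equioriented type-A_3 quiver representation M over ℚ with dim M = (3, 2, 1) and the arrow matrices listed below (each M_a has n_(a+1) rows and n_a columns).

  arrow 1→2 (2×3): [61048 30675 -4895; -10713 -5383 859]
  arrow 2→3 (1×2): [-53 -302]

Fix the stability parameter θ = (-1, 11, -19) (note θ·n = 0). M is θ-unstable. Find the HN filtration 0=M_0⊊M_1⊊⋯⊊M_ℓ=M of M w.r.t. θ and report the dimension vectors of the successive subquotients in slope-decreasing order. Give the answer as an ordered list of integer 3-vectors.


Interval decomposition of M: I[1,1], I[1,2], I[1,3].
HN type (ℓ=3): μ^(1)=11; μ^(2)=-1; μ^(3)=-3

((0, 1, 0); (2, 0, 0); (1, 1, 1))


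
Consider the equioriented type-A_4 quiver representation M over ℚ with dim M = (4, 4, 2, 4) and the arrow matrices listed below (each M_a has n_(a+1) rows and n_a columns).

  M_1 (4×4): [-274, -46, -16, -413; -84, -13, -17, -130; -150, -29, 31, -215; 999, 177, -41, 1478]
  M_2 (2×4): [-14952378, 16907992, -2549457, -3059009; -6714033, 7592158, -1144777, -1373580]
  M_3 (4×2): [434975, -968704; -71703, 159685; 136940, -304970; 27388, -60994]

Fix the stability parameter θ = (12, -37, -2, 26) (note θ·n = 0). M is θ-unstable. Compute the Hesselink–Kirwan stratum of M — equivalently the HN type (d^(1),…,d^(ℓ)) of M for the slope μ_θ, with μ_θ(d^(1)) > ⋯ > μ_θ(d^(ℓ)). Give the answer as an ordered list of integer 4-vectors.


Interval decomposition of M: I[1,2]^2, I[1,4]^2, I[4,4]^2.
HN type (ℓ=3): μ^(1)=26; μ^(2)=-2; μ^(3)=-25/2

((0, 0, 0, 4); (0, 0, 2, 0); (4, 4, 0, 0))


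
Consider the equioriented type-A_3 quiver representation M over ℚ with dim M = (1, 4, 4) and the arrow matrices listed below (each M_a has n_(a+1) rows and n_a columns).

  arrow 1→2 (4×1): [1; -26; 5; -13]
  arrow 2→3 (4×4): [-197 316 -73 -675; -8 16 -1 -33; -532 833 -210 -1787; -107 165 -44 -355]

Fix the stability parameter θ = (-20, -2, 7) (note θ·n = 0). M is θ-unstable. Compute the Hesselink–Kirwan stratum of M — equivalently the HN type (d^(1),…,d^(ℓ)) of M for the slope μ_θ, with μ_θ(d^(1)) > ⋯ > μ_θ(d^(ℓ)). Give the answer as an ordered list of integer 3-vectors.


Via rank(M_{q-1}∘⋯∘M_p): M ≅ I[1,3], I[2,2], I[2,3]^2, I[3,3].
μ_θ-semistable layers: μ^(1)=7; μ^(2)=-2; μ^(3)=-20

((0, 0, 4); (0, 4, 0); (1, 0, 0))


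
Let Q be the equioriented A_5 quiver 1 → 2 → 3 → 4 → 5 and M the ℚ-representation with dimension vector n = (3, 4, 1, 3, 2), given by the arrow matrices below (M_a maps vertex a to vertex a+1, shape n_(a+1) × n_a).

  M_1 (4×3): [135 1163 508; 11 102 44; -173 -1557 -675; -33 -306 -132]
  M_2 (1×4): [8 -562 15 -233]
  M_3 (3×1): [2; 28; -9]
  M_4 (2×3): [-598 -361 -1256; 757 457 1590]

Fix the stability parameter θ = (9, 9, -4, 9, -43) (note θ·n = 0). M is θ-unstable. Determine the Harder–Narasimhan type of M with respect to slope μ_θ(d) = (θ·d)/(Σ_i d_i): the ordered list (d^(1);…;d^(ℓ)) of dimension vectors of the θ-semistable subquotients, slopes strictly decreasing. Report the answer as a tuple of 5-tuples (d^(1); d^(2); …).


Interval decomposition of M: I[1,2]^2, I[1,4], I[2,2], I[4,5]^2.
HN type (ℓ=3): μ^(1)=9; μ^(2)=14/3; μ^(3)=-17

((2, 3, 0, 1, 0); (1, 1, 1, 0, 0); (0, 0, 0, 2, 2))


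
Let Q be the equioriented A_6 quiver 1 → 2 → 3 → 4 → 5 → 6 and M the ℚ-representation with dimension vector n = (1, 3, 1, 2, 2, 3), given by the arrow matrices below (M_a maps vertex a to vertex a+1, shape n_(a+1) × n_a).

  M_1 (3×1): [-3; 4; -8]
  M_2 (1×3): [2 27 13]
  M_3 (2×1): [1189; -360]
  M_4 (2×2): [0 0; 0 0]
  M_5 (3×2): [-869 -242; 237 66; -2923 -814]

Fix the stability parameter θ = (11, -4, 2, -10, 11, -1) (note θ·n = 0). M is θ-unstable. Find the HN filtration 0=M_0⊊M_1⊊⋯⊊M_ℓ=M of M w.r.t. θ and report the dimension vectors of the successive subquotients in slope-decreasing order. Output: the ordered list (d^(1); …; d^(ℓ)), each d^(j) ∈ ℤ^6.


Via rank(M_{q-1}∘⋯∘M_p): M ≅ I[1,4], I[2,2]^2, I[4,4], I[5,5], I[5,6], I[6,6]^2.
μ_θ-semistable layers: μ^(1)=11; μ^(2)=5; μ^(3)=-1/4; μ^(4)=-1; μ^(5)=-4; μ^(6)=-10

((0, 0, 0, 0, 1, 0); (0, 0, 0, 0, 1, 1); (1, 1, 1, 1, 0, 0); (0, 0, 0, 0, 0, 2); (0, 2, 0, 0, 0, 0); (0, 0, 0, 1, 0, 0))


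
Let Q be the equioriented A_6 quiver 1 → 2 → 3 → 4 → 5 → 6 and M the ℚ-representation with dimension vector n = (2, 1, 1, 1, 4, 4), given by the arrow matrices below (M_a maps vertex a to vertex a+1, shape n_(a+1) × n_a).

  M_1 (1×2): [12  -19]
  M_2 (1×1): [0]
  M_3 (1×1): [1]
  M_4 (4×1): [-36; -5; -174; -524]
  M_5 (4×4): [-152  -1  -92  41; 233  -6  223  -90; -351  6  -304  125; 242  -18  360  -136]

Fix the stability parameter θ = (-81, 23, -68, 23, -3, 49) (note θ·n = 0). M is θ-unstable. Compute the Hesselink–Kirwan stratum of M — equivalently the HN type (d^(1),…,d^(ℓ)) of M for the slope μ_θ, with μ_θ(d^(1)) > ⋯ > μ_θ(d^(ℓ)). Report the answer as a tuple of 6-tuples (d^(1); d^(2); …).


Barcode: M ≅ I[1,1], I[1,2], I[3,6], I[5,5], I[5,6]^2, I[6,6]. HN layers by μ_θ (6 steps, strictly decreasing):
  μ^(1)=49; μ^(2)=23; μ^(3)=10; μ^(4)=-3; μ^(5)=-68; μ^(6)=-81

((0, 0, 0, 0, 0, 4); (0, 1, 0, 0, 0, 0); (0, 0, 0, 1, 1, 0); (0, 0, 0, 0, 3, 0); (0, 0, 1, 0, 0, 0); (2, 0, 0, 0, 0, 0))


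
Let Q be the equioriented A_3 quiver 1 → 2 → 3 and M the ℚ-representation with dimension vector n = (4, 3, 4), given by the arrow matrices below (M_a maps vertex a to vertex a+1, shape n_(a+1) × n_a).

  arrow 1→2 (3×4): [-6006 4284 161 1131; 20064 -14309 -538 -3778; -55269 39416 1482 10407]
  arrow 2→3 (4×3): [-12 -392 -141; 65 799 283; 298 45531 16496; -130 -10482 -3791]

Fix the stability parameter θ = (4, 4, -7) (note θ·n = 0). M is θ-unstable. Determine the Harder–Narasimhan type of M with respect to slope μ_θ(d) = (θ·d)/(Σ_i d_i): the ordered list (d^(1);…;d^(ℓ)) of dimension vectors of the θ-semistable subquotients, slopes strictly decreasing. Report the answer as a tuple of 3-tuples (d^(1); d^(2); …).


Interval decomposition of M: I[1,1], I[1,3]^3, I[3,3].
HN type (ℓ=3): μ^(1)=4; μ^(2)=1/3; μ^(3)=-7

((1, 0, 0); (3, 3, 3); (0, 0, 1))


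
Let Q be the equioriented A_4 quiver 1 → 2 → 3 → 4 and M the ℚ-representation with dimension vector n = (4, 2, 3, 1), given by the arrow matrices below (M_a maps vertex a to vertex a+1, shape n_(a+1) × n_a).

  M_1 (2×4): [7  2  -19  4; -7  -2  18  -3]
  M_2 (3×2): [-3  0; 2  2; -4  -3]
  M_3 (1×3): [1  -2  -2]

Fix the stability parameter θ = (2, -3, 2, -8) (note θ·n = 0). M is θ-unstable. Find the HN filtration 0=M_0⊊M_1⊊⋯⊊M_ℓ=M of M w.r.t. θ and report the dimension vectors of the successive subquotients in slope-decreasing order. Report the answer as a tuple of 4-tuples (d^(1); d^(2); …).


Interval decomposition of M: I[1,1]^2, I[1,3], I[1,4], I[3,3].
HN type (ℓ=3): μ^(1)=2; μ^(2)=-1/2; μ^(3)=-7/4

((2, 0, 2, 0); (1, 1, 0, 0); (1, 1, 1, 1))


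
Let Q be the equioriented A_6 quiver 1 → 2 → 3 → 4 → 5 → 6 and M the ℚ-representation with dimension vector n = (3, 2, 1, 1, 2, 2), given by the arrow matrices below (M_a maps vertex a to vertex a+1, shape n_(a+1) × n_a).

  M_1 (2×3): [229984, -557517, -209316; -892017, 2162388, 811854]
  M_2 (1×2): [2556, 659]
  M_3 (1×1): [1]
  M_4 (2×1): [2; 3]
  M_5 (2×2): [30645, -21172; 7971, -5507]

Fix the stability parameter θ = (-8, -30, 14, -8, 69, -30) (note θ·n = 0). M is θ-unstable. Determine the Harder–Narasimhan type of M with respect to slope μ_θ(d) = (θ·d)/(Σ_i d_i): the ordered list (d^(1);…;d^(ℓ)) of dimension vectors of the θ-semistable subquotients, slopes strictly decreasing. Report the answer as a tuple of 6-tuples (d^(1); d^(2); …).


Interval decomposition of M: I[1,1], I[1,2], I[1,6], I[5,6].
HN type (ℓ=4): μ^(1)=39/2; μ^(2)=3; μ^(3)=-8; μ^(4)=-19

((0, 0, 0, 0, 2, 2); (0, 0, 1, 1, 0, 0); (1, 0, 0, 0, 0, 0); (2, 2, 0, 0, 0, 0))


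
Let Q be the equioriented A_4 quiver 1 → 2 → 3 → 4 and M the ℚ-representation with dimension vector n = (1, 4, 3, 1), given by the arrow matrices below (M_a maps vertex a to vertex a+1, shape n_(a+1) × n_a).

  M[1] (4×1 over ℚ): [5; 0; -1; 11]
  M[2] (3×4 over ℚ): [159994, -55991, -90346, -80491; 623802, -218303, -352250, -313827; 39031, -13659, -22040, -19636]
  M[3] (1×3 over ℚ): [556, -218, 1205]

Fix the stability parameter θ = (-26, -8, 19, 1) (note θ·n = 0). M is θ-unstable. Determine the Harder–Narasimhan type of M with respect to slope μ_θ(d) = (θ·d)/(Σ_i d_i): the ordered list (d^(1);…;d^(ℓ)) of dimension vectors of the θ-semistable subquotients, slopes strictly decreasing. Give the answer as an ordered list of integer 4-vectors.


Barcode: M ≅ I[1,4], I[2,2]^2, I[2,3], I[3,3]. HN layers by μ_θ (4 steps, strictly decreasing):
  μ^(1)=19; μ^(2)=10; μ^(3)=-8; μ^(4)=-26

((0, 0, 2, 0); (0, 0, 1, 1); (0, 4, 0, 0); (1, 0, 0, 0))


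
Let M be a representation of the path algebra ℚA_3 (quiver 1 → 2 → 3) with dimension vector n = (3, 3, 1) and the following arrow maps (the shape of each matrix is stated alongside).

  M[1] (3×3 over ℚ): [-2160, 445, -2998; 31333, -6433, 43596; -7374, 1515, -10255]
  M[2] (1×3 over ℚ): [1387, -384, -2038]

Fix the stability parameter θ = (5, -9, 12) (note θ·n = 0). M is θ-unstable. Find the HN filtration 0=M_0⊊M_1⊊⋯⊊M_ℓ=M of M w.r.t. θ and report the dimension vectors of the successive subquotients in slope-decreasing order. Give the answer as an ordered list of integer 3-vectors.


Via rank(M_{q-1}∘⋯∘M_p): M ≅ I[1,2]^2, I[1,3].
μ_θ-semistable layers: μ^(1)=12; μ^(2)=-2

((0, 0, 1); (3, 3, 0))


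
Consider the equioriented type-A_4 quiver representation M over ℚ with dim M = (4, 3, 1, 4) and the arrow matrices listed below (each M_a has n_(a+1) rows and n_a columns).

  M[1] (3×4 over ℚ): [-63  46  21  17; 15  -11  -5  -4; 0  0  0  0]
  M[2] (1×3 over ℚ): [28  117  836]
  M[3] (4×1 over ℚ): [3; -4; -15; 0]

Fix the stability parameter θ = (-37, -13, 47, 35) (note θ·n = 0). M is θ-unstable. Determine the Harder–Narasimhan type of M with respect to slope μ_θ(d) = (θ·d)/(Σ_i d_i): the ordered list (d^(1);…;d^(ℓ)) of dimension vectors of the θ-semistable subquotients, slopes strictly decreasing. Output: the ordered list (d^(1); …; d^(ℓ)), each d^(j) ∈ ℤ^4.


Interval decomposition of M: I[1,1]^2, I[1,2], I[1,4], I[2,2], I[4,4]^3.
HN type (ℓ=4): μ^(1)=41; μ^(2)=35; μ^(3)=-13; μ^(4)=-37

((0, 0, 1, 1); (0, 0, 0, 3); (0, 3, 0, 0); (4, 0, 0, 0))


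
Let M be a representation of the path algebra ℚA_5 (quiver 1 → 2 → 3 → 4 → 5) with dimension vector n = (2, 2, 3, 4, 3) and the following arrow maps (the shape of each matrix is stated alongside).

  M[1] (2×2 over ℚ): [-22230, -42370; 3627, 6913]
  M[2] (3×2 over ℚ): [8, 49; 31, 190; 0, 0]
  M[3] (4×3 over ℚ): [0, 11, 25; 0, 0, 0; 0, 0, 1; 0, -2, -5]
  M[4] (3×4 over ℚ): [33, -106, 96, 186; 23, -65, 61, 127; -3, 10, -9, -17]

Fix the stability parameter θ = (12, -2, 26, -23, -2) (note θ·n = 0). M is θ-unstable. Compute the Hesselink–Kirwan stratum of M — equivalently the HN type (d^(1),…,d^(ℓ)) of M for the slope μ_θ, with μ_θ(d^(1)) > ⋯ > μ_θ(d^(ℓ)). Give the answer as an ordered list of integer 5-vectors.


Interval decomposition of M: I[1,1], I[1,3], I[2,5], I[3,5], I[4,4], I[4,5].
HN type (ℓ=6): μ^(1)=26; μ^(2)=12; μ^(3)=5; μ^(4)=1/3; μ^(5)=-2; μ^(6)=-23

((0, 0, 1, 0, 0); (1, 0, 0, 0, 0); (1, 1, 0, 0, 0); (0, 0, 2, 2, 2); (0, 1, 0, 0, 1); (0, 0, 0, 2, 0))


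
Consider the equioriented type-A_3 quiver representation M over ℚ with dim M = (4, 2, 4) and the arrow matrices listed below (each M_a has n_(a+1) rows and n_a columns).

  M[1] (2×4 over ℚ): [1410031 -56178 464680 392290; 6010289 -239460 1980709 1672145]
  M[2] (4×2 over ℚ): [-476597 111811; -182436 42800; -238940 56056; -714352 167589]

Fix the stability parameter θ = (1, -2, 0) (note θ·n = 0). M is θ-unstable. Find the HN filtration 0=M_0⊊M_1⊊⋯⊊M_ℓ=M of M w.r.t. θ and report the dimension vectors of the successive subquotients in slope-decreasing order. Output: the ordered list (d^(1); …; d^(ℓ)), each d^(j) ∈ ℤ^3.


Barcode: M ≅ I[1,1]^2, I[1,3]^2, I[3,3]^2. HN layers by μ_θ (3 steps, strictly decreasing):
  μ^(1)=1; μ^(2)=0; μ^(3)=-1/2

((2, 0, 0); (0, 0, 4); (2, 2, 0))


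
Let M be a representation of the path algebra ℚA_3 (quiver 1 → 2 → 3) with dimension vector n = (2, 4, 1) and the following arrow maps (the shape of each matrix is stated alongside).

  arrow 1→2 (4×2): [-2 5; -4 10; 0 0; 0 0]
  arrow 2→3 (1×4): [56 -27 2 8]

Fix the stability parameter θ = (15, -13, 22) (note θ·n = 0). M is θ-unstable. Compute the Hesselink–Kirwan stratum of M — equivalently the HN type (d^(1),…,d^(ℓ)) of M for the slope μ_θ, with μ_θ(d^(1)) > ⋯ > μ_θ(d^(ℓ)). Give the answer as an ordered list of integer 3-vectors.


Interval decomposition of M: I[1,1], I[1,3], I[2,2]^3.
HN type (ℓ=4): μ^(1)=22; μ^(2)=15; μ^(3)=1; μ^(4)=-13

((0, 0, 1); (1, 0, 0); (1, 1, 0); (0, 3, 0))


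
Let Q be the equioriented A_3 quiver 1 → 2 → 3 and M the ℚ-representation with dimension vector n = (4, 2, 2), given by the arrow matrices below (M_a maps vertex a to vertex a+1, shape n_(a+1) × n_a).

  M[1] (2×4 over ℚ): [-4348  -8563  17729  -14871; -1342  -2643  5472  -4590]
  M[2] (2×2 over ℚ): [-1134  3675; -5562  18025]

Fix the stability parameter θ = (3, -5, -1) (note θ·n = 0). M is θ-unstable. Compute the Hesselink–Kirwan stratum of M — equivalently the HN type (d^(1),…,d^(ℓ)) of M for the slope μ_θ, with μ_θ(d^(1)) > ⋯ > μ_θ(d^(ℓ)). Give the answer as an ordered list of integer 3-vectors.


Via rank(M_{q-1}∘⋯∘M_p): M ≅ I[1,1]^2, I[1,2], I[1,3], I[3,3].
μ_θ-semistable layers: μ^(1)=3; μ^(2)=-1

((2, 0, 0); (2, 2, 2))


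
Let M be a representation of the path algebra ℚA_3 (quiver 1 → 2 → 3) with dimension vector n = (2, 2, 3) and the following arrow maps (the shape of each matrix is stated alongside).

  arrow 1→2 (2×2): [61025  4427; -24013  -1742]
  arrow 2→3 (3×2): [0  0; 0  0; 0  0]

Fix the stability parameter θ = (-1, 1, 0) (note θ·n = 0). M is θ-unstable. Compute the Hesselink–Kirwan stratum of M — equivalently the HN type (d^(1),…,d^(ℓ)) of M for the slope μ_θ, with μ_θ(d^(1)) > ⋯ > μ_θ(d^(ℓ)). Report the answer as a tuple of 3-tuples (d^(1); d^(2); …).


Barcode: M ≅ I[1,2]^2, I[3,3]^3. HN layers by μ_θ (3 steps, strictly decreasing):
  μ^(1)=1; μ^(2)=0; μ^(3)=-1

((0, 2, 0); (0, 0, 3); (2, 0, 0))


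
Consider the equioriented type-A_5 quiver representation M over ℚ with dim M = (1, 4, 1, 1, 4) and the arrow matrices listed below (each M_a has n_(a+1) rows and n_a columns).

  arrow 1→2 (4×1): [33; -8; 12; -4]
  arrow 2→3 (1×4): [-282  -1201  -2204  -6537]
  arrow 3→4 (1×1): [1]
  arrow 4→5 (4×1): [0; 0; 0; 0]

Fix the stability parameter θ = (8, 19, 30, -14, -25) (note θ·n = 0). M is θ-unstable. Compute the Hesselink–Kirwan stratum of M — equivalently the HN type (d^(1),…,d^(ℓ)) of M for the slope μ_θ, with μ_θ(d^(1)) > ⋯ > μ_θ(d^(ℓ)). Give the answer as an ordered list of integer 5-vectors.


Via rank(M_{q-1}∘⋯∘M_p): M ≅ I[1,4], I[2,2]^3, I[5,5]^4.
μ_θ-semistable layers: μ^(1)=19; μ^(2)=35/3; μ^(3)=8; μ^(4)=-25

((0, 3, 0, 0, 0); (0, 1, 1, 1, 0); (1, 0, 0, 0, 0); (0, 0, 0, 0, 4))


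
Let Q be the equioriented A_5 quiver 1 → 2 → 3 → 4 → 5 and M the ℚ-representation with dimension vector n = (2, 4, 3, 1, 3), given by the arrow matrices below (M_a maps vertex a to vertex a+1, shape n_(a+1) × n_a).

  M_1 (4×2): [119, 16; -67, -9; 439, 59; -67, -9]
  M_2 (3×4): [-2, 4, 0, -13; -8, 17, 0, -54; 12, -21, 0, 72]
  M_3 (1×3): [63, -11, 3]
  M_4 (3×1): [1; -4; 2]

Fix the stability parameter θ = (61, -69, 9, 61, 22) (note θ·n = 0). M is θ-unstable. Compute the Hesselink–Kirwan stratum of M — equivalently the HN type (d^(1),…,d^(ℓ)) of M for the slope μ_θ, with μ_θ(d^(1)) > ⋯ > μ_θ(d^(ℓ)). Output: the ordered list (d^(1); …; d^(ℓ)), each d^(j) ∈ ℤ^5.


Barcode: M ≅ I[1,3], I[1,5], I[2,2]^2, I[3,3], I[5,5]^2. HN layers by μ_θ (5 steps, strictly decreasing):
  μ^(1)=83/2; μ^(2)=22; μ^(3)=9; μ^(4)=-4; μ^(5)=-69

((0, 0, 0, 1, 1); (0, 0, 0, 0, 2); (0, 0, 3, 0, 0); (2, 2, 0, 0, 0); (0, 2, 0, 0, 0))


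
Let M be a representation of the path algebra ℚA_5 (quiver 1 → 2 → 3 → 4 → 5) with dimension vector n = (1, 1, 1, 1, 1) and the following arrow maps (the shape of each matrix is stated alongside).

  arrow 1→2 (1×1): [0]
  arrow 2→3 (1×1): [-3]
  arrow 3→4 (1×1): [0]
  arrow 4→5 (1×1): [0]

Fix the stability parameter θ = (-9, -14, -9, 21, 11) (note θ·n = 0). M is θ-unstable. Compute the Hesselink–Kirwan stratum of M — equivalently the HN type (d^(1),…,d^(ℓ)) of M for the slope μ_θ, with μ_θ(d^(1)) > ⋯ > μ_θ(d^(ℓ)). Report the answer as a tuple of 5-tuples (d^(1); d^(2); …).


Via rank(M_{q-1}∘⋯∘M_p): M ≅ I[1,1], I[2,3], I[4,4], I[5,5].
μ_θ-semistable layers: μ^(1)=21; μ^(2)=11; μ^(3)=-9; μ^(4)=-14

((0, 0, 0, 1, 0); (0, 0, 0, 0, 1); (1, 0, 1, 0, 0); (0, 1, 0, 0, 0))


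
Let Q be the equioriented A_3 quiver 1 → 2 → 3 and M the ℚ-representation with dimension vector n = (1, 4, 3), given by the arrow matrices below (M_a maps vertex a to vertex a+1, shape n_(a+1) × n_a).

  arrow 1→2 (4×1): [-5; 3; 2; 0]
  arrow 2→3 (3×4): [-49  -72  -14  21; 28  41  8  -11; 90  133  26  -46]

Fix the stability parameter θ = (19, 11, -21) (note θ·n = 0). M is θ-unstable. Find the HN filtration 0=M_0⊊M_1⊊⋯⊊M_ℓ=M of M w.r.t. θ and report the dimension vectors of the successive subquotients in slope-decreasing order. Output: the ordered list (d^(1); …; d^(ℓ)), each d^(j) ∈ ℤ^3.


Barcode: M ≅ I[1,3], I[2,2], I[2,3]^2. HN layers by μ_θ (3 steps, strictly decreasing):
  μ^(1)=11; μ^(2)=3; μ^(3)=-5

((0, 1, 0); (1, 1, 1); (0, 2, 2))


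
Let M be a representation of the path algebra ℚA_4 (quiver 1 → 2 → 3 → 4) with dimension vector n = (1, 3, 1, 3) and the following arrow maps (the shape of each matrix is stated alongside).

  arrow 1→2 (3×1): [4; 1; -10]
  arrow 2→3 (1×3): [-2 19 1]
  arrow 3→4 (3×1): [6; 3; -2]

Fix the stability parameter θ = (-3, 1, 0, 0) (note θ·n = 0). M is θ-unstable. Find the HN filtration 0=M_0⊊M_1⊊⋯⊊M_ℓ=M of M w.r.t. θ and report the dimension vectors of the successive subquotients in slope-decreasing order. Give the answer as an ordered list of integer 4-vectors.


Via rank(M_{q-1}∘⋯∘M_p): M ≅ I[1,4], I[2,2]^2, I[4,4]^2.
μ_θ-semistable layers: μ^(1)=1; μ^(2)=1/3; μ^(3)=0; μ^(4)=-3

((0, 2, 0, 0); (0, 1, 1, 1); (0, 0, 0, 2); (1, 0, 0, 0))


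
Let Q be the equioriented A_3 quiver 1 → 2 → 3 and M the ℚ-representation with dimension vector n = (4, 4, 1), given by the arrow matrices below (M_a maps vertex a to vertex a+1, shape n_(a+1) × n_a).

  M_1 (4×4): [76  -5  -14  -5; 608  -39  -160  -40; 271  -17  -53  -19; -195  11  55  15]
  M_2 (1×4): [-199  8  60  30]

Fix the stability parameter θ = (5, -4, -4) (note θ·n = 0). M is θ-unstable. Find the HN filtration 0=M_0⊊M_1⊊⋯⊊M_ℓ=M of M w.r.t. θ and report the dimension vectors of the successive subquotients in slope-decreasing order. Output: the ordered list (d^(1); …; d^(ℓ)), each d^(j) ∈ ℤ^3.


Barcode: M ≅ I[1,2]^3, I[1,3]. HN layers by μ_θ (2 steps, strictly decreasing):
  μ^(1)=1/2; μ^(2)=-1

((3, 3, 0); (1, 1, 1))


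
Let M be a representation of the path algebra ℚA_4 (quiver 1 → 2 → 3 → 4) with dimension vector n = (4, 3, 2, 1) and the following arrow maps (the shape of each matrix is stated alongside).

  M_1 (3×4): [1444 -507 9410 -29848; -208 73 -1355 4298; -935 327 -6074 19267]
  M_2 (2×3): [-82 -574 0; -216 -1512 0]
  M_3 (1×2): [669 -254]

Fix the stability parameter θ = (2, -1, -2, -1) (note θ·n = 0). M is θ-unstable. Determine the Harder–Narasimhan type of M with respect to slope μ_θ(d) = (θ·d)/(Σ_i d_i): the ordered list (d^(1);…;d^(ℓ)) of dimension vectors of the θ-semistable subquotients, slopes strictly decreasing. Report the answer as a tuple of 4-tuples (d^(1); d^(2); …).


Barcode: M ≅ I[1,1], I[1,2]^2, I[1,4], I[3,3]. HN layers by μ_θ (4 steps, strictly decreasing):
  μ^(1)=2; μ^(2)=1/2; μ^(3)=-1/2; μ^(4)=-2

((1, 0, 0, 0); (2, 2, 0, 0); (1, 1, 1, 1); (0, 0, 1, 0))


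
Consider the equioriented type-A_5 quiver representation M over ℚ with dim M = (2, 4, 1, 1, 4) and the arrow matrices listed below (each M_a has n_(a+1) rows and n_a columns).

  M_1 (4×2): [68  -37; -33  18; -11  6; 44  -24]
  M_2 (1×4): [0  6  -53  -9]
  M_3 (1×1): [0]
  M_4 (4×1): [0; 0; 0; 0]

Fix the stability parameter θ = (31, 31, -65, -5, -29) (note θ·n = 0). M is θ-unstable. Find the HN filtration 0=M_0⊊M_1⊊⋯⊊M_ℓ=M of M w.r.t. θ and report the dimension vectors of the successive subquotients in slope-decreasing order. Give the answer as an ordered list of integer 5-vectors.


Via rank(M_{q-1}∘⋯∘M_p): M ≅ I[1,2], I[1,3], I[2,2]^2, I[4,4], I[5,5]^4.
μ_θ-semistable layers: μ^(1)=31; μ^(2)=-1; μ^(3)=-5; μ^(4)=-29

((1, 3, 0, 0, 0); (1, 1, 1, 0, 0); (0, 0, 0, 1, 0); (0, 0, 0, 0, 4))


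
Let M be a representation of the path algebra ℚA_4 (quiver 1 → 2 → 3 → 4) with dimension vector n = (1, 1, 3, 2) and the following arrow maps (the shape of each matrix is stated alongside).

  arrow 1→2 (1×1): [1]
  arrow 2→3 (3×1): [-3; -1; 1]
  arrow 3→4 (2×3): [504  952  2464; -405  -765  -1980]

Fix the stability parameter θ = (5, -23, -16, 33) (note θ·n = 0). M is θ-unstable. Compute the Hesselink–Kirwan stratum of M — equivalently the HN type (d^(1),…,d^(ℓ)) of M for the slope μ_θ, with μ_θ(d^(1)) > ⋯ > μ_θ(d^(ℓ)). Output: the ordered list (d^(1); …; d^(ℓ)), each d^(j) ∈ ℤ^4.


Via rank(M_{q-1}∘⋯∘M_p): M ≅ I[1,3], I[3,3], I[3,4], I[4,4].
μ_θ-semistable layers: μ^(1)=33; μ^(2)=-34/3; μ^(3)=-16

((0, 0, 0, 2); (1, 1, 1, 0); (0, 0, 2, 0))


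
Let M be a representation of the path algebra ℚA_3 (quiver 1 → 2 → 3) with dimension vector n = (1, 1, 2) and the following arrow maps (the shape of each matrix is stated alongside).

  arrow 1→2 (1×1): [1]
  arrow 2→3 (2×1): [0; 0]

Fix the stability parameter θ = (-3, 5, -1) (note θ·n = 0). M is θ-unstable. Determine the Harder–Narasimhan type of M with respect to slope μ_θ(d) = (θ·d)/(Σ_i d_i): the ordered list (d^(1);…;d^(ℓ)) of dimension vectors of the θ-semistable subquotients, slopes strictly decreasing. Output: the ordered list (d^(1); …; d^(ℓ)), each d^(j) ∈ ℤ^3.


Interval decomposition of M: I[1,2], I[3,3]^2.
HN type (ℓ=3): μ^(1)=5; μ^(2)=-1; μ^(3)=-3

((0, 1, 0); (0, 0, 2); (1, 0, 0))


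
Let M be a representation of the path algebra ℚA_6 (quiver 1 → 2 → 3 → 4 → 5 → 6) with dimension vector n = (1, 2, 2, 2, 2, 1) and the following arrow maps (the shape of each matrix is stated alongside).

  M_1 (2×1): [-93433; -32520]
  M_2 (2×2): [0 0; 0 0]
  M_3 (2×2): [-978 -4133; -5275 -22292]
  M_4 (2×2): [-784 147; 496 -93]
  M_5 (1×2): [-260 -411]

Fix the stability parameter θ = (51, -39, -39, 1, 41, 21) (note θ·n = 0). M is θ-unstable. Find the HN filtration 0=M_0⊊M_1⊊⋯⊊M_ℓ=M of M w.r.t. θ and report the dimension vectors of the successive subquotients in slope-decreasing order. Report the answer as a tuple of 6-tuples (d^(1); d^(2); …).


Via rank(M_{q-1}∘⋯∘M_p): M ≅ I[1,2], I[2,2], I[3,4], I[3,6], I[5,5].
μ_θ-semistable layers: μ^(1)=41; μ^(2)=31; μ^(3)=6; μ^(4)=1; μ^(5)=-39

((0, 0, 0, 0, 1, 0); (0, 0, 0, 0, 1, 1); (1, 1, 0, 0, 0, 0); (0, 0, 0, 2, 0, 0); (0, 1, 2, 0, 0, 0))


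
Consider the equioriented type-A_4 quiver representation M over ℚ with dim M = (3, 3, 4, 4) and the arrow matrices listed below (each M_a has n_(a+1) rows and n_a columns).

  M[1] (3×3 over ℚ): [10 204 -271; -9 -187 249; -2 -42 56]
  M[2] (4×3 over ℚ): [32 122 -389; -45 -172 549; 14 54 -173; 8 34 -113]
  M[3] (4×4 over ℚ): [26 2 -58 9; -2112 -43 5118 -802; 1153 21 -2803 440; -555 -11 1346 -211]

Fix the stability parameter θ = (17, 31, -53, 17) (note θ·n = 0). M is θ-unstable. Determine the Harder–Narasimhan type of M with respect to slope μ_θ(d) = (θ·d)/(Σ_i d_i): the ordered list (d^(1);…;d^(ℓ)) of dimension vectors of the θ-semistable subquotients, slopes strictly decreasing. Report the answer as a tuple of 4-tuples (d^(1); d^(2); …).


Barcode: M ≅ I[1,1], I[1,2], I[1,4], I[2,4], I[3,4]^2. HN layers by μ_θ (5 steps, strictly decreasing):
  μ^(1)=31; μ^(2)=17; μ^(3)=-5/3; μ^(4)=-11; μ^(5)=-53

((0, 1, 0, 0); (2, 0, 0, 4); (1, 1, 1, 0); (0, 1, 1, 0); (0, 0, 2, 0))


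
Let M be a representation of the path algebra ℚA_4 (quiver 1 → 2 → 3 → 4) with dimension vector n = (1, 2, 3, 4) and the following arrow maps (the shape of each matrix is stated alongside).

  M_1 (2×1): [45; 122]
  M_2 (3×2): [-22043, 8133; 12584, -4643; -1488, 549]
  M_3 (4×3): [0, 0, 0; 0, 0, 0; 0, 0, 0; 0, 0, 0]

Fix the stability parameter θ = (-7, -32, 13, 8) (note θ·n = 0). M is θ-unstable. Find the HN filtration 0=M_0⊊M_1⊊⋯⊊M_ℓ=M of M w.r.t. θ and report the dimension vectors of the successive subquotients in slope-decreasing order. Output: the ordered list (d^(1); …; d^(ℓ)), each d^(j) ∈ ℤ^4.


Interval decomposition of M: I[1,3], I[2,3], I[3,3], I[4,4]^4.
HN type (ℓ=4): μ^(1)=13; μ^(2)=8; μ^(3)=-39/2; μ^(4)=-32

((0, 0, 3, 0); (0, 0, 0, 4); (1, 1, 0, 0); (0, 1, 0, 0))


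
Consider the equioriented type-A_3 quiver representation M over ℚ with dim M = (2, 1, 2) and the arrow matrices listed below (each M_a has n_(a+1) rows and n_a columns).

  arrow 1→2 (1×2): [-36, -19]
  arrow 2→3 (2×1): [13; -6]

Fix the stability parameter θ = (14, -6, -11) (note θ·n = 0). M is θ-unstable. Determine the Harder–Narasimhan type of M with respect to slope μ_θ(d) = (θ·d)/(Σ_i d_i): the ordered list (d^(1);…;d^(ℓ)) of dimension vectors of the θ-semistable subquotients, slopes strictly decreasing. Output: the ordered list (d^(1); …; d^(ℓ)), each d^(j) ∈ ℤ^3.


Via rank(M_{q-1}∘⋯∘M_p): M ≅ I[1,1], I[1,3], I[3,3].
μ_θ-semistable layers: μ^(1)=14; μ^(2)=-1; μ^(3)=-11

((1, 0, 0); (1, 1, 1); (0, 0, 1))


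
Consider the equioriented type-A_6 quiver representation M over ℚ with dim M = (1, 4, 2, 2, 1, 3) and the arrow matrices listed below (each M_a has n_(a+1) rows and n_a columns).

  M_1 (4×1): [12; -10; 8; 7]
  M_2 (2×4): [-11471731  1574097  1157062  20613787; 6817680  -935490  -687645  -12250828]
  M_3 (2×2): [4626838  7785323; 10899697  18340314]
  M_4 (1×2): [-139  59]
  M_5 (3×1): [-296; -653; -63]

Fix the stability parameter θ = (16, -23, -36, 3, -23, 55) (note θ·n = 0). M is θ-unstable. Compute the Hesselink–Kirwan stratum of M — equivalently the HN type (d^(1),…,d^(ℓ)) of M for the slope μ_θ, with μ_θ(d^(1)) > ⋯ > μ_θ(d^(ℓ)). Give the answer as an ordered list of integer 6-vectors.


Barcode: M ≅ I[1,6], I[2,2]^2, I[2,4], I[6,6]^2. HN layers by μ_θ (6 steps, strictly decreasing):
  μ^(1)=55; μ^(2)=3; μ^(3)=-10; μ^(4)=-43/3; μ^(5)=-23; μ^(6)=-59/2

((0, 0, 0, 0, 0, 3); (0, 0, 0, 1, 0, 0); (0, 0, 0, 1, 1, 0); (1, 1, 1, 0, 0, 0); (0, 2, 0, 0, 0, 0); (0, 1, 1, 0, 0, 0))


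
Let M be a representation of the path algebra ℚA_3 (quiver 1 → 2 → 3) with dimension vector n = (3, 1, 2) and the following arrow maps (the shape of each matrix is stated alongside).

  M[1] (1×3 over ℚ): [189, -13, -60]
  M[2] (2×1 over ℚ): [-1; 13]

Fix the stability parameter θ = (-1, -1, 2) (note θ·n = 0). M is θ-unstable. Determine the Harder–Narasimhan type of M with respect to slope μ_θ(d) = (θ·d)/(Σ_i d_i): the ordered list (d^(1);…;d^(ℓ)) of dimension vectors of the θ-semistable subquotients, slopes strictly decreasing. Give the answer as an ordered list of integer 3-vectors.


Via rank(M_{q-1}∘⋯∘M_p): M ≅ I[1,1]^2, I[1,3], I[3,3].
μ_θ-semistable layers: μ^(1)=2; μ^(2)=-1

((0, 0, 2); (3, 1, 0))


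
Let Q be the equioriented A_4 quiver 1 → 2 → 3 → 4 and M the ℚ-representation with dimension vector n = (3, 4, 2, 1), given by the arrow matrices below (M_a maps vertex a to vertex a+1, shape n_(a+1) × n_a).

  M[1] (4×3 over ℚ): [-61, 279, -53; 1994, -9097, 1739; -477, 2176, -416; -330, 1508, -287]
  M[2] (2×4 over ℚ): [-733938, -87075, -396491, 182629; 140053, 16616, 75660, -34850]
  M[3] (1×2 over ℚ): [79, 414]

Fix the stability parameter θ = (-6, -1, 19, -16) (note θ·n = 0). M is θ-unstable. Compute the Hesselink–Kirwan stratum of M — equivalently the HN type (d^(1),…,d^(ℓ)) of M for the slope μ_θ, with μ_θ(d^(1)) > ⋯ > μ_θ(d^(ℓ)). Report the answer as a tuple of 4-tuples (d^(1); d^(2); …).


Via rank(M_{q-1}∘⋯∘M_p): M ≅ I[1,2], I[1,3], I[1,4], I[2,2].
μ_θ-semistable layers: μ^(1)=19; μ^(2)=3/2; μ^(3)=-1; μ^(4)=-6

((0, 0, 1, 0); (0, 0, 1, 1); (0, 4, 0, 0); (3, 0, 0, 0))


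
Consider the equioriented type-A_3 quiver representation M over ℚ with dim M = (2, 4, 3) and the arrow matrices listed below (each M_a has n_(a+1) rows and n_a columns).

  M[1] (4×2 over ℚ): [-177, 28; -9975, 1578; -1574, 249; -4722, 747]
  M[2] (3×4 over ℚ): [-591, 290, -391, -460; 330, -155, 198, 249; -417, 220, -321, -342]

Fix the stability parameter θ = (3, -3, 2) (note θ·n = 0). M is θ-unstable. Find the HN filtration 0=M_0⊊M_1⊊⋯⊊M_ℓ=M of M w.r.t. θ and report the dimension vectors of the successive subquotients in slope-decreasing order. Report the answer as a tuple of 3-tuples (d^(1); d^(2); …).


Barcode: M ≅ I[1,2], I[1,3], I[2,2], I[2,3], I[3,3]. HN layers by μ_θ (3 steps, strictly decreasing):
  μ^(1)=2; μ^(2)=0; μ^(3)=-3

((0, 0, 3); (2, 2, 0); (0, 2, 0))


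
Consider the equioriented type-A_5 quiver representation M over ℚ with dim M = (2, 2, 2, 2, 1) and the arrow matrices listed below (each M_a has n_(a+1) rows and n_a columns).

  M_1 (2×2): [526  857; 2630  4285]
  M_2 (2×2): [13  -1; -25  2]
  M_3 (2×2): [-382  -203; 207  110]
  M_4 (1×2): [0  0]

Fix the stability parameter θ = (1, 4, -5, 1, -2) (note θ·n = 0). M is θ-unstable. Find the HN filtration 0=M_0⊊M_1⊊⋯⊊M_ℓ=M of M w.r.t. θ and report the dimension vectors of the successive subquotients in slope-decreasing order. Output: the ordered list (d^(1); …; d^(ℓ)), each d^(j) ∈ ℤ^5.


Barcode: M ≅ I[1,1], I[1,4], I[2,4], I[5,5]. HN layers by μ_θ (4 steps, strictly decreasing):
  μ^(1)=1; μ^(2)=0; μ^(3)=-1/2; μ^(4)=-2

((1, 0, 0, 2, 0); (1, 1, 1, 0, 0); (0, 1, 1, 0, 0); (0, 0, 0, 0, 1))


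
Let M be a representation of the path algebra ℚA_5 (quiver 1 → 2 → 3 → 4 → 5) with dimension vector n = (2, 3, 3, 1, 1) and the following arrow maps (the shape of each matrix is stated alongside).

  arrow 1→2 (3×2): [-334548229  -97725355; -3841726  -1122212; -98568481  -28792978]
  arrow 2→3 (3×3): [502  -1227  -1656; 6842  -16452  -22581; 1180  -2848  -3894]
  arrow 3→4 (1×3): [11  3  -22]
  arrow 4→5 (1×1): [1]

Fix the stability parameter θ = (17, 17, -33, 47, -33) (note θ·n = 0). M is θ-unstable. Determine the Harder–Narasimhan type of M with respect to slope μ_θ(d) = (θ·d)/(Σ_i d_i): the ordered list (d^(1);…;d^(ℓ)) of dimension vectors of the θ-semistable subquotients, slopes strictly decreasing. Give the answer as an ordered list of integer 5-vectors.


Barcode: M ≅ I[1,3], I[1,5], I[2,2], I[3,3]. HN layers by μ_θ (4 steps, strictly decreasing):
  μ^(1)=17; μ^(2)=7; μ^(3)=1/3; μ^(4)=-33

((0, 1, 0, 0, 0); (0, 0, 0, 1, 1); (2, 2, 2, 0, 0); (0, 0, 1, 0, 0))


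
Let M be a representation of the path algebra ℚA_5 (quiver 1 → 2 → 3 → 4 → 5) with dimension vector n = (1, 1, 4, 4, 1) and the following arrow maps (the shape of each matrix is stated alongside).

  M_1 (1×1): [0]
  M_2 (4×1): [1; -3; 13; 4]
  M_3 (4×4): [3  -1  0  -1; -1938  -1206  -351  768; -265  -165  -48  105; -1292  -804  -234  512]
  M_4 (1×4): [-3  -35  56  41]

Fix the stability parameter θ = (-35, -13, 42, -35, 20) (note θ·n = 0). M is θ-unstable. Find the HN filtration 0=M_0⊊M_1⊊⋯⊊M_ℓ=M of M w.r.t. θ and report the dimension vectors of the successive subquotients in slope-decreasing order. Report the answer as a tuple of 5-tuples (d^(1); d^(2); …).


Interval decomposition of M: I[1,1], I[2,5], I[3,3], I[3,4]^2, I[4,4].
HN type (ℓ=5): μ^(1)=42; μ^(2)=20; μ^(3)=7/2; μ^(4)=-13; μ^(5)=-35

((0, 0, 1, 0, 0); (0, 0, 0, 0, 1); (0, 0, 3, 3, 0); (0, 1, 0, 0, 0); (1, 0, 0, 1, 0))
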